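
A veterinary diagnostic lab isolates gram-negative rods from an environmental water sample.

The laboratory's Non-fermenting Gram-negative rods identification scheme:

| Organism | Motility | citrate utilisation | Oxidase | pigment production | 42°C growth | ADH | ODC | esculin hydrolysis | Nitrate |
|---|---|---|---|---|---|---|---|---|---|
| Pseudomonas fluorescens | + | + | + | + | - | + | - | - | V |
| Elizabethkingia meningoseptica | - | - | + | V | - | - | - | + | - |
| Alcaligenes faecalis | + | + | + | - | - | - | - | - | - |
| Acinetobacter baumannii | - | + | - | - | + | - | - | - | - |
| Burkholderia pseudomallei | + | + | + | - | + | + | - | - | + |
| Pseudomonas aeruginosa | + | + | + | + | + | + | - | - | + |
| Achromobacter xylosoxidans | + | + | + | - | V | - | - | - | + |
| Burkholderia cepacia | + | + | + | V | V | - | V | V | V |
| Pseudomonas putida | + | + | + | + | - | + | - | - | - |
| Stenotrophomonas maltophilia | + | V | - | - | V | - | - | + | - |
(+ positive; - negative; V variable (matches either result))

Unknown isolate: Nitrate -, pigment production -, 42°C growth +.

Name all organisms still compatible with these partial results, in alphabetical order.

Nitrate -: excludes Burkholderia pseudomallei, Pseudomonas aeruginosa, Achromobacter xylosoxidans — 7 left.
pigment production -: excludes Pseudomonas fluorescens, Pseudomonas putida — 5 left.
42°C growth +: excludes Elizabethkingia meningoseptica, Alcaligenes faecalis — 3 left.

Acinetobacter baumannii, Burkholderia cepacia, Stenotrophomonas maltophilia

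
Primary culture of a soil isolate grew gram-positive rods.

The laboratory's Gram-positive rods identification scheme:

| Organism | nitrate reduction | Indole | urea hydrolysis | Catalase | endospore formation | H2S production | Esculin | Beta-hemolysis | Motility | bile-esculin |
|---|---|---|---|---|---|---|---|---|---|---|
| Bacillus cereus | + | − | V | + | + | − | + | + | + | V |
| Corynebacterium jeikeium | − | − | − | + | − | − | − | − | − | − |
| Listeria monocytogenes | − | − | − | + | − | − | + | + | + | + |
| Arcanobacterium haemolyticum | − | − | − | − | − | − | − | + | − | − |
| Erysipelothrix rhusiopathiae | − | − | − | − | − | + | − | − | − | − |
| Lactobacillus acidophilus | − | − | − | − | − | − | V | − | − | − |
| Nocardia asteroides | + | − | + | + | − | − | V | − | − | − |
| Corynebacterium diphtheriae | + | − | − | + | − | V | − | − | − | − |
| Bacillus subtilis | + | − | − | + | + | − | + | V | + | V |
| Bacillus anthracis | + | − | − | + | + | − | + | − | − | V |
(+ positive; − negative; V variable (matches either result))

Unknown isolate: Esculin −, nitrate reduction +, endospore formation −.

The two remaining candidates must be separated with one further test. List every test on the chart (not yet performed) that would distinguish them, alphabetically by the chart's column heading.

urea hydrolysis

endospore formation −: excludes Bacillus cereus, Bacillus subtilis, Bacillus anthracis — 7 left.
nitrate reduction +: excludes 5 organisms — 2 left.
Esculin −: all 2 remaining candidates are consistent.
Two candidates remain: Corynebacterium diphtheriae and Nocardia asteroides.
  Indole: − vs − — same for both, does not separate.
  urea hydrolysis: Corynebacterium diphtheriae −, Nocardia asteroides + — discriminates.
  Catalase: + vs + — same for both, does not separate.
  H2S production: V vs − — variable for at least one, does not separate.
  Beta-hemolysis: − vs − — same for both, does not separate.
  Motility: − vs − — same for both, does not separate.
  bile-esculin: − vs − — same for both, does not separate.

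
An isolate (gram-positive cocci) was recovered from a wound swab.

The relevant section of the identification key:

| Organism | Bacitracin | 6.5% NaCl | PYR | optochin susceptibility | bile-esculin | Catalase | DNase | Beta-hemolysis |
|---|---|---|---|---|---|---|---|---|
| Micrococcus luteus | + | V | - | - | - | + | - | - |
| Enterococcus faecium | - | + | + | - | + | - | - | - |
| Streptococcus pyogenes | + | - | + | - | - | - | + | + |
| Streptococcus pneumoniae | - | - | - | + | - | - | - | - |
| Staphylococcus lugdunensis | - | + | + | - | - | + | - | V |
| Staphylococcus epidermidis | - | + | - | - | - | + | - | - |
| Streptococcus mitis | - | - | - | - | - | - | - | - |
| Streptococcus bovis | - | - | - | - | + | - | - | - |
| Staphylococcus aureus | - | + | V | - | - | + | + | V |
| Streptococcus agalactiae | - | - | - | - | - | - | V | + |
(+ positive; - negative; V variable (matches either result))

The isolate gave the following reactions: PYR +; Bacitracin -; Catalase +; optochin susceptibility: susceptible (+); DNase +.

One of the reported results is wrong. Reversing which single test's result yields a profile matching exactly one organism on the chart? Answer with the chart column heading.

optochin susceptibility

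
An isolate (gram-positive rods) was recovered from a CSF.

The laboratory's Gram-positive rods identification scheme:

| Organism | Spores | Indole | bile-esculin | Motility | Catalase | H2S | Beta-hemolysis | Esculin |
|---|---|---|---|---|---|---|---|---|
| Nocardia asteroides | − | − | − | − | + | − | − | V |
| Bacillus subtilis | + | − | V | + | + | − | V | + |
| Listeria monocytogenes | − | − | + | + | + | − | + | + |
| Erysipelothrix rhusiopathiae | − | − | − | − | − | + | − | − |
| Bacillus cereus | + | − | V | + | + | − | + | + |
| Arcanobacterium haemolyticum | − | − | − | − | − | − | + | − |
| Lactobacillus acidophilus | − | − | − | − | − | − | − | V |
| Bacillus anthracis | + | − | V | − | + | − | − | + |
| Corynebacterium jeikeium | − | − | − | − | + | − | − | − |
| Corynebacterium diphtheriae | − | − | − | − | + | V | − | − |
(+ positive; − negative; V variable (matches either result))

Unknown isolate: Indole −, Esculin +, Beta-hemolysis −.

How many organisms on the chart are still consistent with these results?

4

Beta-hemolysis −: excludes Listeria monocytogenes, Bacillus cereus, Arcanobacterium haemolyticum — 7 left.
Esculin +: excludes Erysipelothrix rhusiopathiae, Corynebacterium jeikeium, Corynebacterium diphtheriae — 4 left.
Indole −: all 4 remaining candidates are consistent.
Still consistent: Bacillus anthracis, Bacillus subtilis, Lactobacillus acidophilus, Nocardia asteroides.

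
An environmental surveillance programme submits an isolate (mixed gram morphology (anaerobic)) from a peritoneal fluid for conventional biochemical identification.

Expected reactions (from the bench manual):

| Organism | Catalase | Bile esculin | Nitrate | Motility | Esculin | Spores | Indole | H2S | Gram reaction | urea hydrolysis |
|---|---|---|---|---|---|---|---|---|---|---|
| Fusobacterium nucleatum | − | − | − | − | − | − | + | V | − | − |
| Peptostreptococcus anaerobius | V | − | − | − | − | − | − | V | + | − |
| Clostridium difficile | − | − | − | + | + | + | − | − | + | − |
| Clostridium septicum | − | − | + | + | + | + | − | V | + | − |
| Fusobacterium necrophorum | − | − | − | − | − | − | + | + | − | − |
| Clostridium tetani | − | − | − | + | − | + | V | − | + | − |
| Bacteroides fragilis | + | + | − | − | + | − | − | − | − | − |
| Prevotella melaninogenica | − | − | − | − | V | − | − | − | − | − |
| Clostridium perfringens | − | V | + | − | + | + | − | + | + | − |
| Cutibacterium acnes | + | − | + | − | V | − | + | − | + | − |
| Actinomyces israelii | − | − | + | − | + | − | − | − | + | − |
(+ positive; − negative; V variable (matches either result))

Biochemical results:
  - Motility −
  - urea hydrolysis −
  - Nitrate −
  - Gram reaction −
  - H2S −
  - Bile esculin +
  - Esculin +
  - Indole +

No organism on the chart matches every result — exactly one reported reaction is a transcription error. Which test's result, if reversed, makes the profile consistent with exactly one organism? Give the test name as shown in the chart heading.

As reported, no row in the chart matches all 8 reactions.
Reversing urea hydrolysis → still no organism matches.
Reversing Motility → still no organism matches.
Reversing H2S → still no organism matches.
Reversing Indole (to −) → unique match: Bacteroides fragilis.
Reversing Nitrate → still no organism matches.
Reversing Gram reaction → still no organism matches.
Reversing Esculin → still no organism matches.
Reversing Bile esculin → still no organism matches.

Indole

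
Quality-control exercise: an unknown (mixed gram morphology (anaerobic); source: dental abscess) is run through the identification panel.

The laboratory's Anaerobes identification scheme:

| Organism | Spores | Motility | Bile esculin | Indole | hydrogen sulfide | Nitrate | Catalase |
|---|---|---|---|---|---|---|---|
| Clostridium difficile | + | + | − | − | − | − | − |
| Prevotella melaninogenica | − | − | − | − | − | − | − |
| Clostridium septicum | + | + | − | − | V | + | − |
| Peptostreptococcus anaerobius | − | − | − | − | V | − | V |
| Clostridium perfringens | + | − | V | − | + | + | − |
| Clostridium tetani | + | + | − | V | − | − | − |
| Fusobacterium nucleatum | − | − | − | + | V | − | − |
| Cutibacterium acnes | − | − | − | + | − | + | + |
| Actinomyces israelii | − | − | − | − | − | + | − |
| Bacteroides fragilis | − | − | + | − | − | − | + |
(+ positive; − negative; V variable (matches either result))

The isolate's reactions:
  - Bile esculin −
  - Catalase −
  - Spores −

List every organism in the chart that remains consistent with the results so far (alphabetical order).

Bile esculin −: excludes Bacteroides fragilis — 9 left.
Spores −: excludes Clostridium difficile, Clostridium septicum, Clostridium perfringens, Clostridium tetani — 5 left.
Catalase −: excludes Cutibacterium acnes — 4 left.

Actinomyces israelii, Fusobacterium nucleatum, Peptostreptococcus anaerobius, Prevotella melaninogenica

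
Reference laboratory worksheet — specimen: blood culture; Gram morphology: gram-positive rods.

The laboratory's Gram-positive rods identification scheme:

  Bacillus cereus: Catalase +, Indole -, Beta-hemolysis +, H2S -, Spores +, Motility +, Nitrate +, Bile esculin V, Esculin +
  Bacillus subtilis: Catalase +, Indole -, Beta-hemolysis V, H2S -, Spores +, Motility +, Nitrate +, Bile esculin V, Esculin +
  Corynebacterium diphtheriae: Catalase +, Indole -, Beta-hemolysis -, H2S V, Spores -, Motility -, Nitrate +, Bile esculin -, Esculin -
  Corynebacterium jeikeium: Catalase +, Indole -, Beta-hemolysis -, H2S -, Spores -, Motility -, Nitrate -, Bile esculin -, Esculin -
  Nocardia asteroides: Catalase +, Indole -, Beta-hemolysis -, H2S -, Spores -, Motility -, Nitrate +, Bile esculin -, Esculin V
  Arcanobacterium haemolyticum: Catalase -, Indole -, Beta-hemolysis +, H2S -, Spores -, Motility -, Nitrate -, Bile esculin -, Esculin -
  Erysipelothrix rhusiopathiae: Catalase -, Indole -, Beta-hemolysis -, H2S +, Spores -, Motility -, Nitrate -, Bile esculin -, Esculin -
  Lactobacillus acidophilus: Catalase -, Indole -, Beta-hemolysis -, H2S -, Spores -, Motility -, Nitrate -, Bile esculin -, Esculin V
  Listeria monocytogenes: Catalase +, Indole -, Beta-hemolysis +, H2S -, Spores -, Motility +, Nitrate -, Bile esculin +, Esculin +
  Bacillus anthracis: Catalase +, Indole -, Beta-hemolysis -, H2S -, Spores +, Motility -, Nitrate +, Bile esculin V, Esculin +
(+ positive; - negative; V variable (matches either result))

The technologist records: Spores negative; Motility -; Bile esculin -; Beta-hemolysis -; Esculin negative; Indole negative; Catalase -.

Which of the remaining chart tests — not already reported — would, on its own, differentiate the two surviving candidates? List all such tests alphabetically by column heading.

H2S

Spores -: excludes Bacillus cereus, Bacillus subtilis, Bacillus anthracis — 7 left.
Beta-hemolysis -: excludes Arcanobacterium haemolyticum, Listeria monocytogenes — 5 left.
Bile esculin -: all 5 remaining candidates are consistent.
Motility -: all 5 remaining candidates are consistent.
Esculin -: all 5 remaining candidates are consistent.
Indole -: all 5 remaining candidates are consistent.
Catalase -: excludes Corynebacterium diphtheriae, Corynebacterium jeikeium, Nocardia asteroides — 2 left.
Two candidates remain: Erysipelothrix rhusiopathiae and Lactobacillus acidophilus.
  H2S: Erysipelothrix rhusiopathiae +, Lactobacillus acidophilus - — discriminates.
  Nitrate: - vs - — same for both, does not separate.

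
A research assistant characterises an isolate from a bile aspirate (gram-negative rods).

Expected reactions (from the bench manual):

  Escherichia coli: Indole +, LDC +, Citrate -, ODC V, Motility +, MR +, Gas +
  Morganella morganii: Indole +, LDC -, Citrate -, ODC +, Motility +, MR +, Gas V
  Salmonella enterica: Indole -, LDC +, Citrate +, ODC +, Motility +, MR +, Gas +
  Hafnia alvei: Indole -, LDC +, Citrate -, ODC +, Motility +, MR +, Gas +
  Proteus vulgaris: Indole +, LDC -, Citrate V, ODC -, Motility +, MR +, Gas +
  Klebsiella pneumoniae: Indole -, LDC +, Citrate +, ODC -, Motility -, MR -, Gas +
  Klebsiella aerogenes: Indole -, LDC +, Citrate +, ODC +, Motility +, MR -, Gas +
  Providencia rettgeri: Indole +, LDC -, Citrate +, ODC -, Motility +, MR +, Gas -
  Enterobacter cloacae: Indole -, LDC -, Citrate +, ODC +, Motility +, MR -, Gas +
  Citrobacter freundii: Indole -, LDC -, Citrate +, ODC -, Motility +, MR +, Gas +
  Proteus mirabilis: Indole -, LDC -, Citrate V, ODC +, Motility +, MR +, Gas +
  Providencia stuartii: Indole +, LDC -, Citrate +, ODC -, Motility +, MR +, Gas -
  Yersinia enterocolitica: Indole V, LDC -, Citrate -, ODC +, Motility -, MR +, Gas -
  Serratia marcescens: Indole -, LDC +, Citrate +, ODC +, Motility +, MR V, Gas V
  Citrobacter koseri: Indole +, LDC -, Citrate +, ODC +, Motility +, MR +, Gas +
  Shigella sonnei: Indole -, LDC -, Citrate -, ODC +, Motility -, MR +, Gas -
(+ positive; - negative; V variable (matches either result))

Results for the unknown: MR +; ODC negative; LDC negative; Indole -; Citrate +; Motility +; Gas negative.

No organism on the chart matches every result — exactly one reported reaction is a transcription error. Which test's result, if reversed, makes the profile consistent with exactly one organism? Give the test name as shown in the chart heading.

Gas

As reported, no row in the chart matches all 7 reactions.
Reversing Indole → 2 organisms match (not unique).
Reversing MR → still no organism matches.
Reversing LDC → still no organism matches.
Reversing Motility → still no organism matches.
Reversing ODC → still no organism matches.
Reversing Gas (to +) → unique match: Citrobacter freundii.
Reversing Citrate → still no organism matches.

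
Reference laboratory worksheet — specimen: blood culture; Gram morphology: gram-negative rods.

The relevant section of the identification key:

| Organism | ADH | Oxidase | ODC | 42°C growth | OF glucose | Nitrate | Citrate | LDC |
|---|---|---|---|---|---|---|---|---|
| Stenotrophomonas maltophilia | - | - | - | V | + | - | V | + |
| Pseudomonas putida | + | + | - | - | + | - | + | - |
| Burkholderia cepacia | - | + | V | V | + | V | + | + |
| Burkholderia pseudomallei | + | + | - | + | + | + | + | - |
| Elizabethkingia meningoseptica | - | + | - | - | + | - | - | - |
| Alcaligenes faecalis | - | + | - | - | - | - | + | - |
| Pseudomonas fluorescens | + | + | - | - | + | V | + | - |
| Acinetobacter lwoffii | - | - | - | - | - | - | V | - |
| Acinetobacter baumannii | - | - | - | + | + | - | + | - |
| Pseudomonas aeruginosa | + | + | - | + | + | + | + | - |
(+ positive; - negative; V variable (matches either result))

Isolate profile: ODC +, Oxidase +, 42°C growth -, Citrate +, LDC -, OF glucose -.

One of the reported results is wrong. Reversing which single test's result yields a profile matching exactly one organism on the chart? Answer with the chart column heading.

As reported, no row in the chart matches all 6 reactions.
Reversing 42°C growth → still no organism matches.
Reversing LDC → still no organism matches.
Reversing Citrate → still no organism matches.
Reversing OF glucose → still no organism matches.
Reversing ODC (to -) → unique match: Alcaligenes faecalis.
Reversing Oxidase → still no organism matches.

ODC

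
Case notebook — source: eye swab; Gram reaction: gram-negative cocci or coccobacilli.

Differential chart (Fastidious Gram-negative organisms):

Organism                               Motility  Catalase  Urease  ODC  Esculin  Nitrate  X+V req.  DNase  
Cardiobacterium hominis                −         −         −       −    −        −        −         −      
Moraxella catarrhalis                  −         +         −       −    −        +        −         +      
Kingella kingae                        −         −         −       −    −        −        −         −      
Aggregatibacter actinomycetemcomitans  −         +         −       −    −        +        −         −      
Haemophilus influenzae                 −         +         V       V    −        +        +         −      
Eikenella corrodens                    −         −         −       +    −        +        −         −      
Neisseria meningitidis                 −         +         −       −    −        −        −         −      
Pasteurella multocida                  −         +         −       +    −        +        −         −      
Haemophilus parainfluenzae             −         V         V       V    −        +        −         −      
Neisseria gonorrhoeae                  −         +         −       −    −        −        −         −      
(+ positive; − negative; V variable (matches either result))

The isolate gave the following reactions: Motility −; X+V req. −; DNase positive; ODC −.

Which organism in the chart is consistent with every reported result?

Moraxella catarrhalis

Motility −: all 10 remaining candidates are consistent.
X+V req. −: excludes Haemophilus influenzae — 9 left.
ODC −: excludes Eikenella corrodens, Pasteurella multocida — 7 left.
DNase +: excludes 6 organisms — 1 left.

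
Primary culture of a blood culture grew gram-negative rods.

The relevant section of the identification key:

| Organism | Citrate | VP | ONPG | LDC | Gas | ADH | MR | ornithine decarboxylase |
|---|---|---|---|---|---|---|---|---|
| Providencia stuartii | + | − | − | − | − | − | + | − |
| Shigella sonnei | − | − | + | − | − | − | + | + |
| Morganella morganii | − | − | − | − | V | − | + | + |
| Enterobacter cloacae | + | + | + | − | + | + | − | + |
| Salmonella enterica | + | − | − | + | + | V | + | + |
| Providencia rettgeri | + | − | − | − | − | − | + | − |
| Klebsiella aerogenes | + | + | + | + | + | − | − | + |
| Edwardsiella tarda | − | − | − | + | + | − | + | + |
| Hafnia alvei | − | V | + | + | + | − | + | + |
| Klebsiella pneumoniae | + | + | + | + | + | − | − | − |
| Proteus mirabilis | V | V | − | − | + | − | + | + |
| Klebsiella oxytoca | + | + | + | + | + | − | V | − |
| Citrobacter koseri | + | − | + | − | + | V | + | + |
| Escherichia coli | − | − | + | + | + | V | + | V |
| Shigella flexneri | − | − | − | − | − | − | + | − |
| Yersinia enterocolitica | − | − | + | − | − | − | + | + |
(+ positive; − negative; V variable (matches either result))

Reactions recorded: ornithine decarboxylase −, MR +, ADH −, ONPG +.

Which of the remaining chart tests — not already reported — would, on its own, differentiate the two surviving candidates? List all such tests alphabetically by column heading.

Citrate, VP

MR +: excludes Enterobacter cloacae, Klebsiella aerogenes, Klebsiella pneumoniae — 13 left.
ornithine decarboxylase −: excludes 8 organisms — 5 left.
ADH −: all 5 remaining candidates are consistent.
ONPG +: excludes Providencia stuartii, Providencia rettgeri, Shigella flexneri — 2 left.
Two candidates remain: Escherichia coli and Klebsiella oxytoca.
  Citrate: Escherichia coli −, Klebsiella oxytoca + — discriminates.
  VP: Escherichia coli −, Klebsiella oxytoca + — discriminates.
  LDC: + vs + — same for both, does not separate.
  Gas: + vs + — same for both, does not separate.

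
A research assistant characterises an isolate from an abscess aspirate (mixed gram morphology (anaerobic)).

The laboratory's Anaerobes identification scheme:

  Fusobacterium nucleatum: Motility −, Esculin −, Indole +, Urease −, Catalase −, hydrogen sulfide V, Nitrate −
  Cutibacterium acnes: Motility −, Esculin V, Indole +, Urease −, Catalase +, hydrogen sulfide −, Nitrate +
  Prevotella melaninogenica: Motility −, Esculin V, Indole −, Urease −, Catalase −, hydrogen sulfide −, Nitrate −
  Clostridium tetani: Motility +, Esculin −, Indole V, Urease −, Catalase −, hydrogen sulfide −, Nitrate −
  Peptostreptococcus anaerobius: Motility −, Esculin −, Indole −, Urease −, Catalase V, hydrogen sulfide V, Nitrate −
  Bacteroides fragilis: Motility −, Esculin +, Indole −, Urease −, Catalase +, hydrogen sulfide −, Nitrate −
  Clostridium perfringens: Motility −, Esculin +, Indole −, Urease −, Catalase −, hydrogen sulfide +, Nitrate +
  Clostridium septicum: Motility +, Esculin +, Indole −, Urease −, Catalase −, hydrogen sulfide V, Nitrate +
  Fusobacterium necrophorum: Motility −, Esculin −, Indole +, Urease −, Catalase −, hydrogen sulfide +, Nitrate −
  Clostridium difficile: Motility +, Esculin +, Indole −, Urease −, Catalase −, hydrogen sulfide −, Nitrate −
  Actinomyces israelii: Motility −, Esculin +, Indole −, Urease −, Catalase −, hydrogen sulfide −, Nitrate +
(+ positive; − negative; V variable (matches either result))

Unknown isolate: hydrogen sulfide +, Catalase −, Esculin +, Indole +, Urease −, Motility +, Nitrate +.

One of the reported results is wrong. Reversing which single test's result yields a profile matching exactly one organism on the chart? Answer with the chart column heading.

Indole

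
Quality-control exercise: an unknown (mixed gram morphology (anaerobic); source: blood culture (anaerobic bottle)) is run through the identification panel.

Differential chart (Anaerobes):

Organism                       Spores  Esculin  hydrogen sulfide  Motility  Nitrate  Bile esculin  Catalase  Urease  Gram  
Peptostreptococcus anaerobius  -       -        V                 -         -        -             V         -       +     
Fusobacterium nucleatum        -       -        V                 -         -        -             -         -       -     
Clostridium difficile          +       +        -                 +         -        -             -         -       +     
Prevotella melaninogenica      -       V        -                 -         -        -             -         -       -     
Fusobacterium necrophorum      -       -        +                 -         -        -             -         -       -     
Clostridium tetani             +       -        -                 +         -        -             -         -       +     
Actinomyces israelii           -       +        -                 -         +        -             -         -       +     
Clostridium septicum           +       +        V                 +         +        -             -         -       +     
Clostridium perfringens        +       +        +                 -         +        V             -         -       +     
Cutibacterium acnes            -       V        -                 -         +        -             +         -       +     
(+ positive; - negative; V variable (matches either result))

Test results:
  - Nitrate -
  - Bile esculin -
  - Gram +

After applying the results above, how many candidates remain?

3

Nitrate -: excludes Actinomyces israelii, Clostridium septicum, Clostridium perfringens, Cutibacterium acnes — 6 left.
Bile esculin -: all 6 remaining candidates are consistent.
Gram +: excludes Fusobacterium nucleatum, Prevotella melaninogenica, Fusobacterium necrophorum — 3 left.
Still consistent: Clostridium difficile, Clostridium tetani, Peptostreptococcus anaerobius.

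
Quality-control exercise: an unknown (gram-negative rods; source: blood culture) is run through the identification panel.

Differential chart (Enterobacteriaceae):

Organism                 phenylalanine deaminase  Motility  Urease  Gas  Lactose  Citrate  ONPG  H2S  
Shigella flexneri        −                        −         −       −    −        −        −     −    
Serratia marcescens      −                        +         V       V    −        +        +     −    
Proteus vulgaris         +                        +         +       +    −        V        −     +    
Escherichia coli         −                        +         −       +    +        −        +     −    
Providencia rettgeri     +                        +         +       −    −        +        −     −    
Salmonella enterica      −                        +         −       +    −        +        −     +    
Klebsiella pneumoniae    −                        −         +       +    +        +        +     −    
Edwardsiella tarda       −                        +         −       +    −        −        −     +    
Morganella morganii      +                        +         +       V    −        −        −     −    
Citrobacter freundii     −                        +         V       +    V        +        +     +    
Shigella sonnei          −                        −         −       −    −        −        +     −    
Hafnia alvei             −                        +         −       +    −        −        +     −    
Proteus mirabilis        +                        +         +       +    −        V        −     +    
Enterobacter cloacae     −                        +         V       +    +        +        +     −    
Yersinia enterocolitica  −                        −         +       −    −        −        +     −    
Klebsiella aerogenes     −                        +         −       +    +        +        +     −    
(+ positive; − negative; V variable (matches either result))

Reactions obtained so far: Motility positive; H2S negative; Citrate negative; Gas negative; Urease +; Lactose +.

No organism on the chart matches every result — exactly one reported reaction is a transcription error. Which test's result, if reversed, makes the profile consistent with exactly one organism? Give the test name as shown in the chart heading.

As reported, no row in the chart matches all 6 reactions.
Reversing Motility → still no organism matches.
Reversing Urease → still no organism matches.
Reversing Citrate → still no organism matches.
Reversing Gas → still no organism matches.
Reversing Lactose (to −) → unique match: Morganella morganii.
Reversing H2S → still no organism matches.

Lactose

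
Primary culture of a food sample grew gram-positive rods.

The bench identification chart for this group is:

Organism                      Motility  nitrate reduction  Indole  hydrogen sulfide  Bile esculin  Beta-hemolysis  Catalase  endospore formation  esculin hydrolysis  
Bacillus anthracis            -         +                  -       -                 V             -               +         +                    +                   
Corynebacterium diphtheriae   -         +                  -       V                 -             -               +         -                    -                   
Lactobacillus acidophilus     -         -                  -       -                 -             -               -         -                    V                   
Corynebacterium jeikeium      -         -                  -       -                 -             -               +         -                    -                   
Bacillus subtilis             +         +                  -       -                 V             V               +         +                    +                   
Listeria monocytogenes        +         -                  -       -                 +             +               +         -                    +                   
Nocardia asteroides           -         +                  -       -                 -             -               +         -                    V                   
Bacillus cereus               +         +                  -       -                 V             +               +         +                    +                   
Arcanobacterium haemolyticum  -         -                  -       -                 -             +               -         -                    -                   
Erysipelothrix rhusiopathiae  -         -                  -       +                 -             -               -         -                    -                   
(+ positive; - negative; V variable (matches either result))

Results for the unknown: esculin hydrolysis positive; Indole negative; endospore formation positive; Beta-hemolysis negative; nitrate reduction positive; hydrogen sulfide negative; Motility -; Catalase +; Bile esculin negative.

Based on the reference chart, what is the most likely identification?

Bacillus anthracis

esculin hydrolysis +: excludes Corynebacterium diphtheriae, Corynebacterium jeikeium, Arcanobacterium haemolyticum, Erysipelothrix rhusiopathiae — 6 left.
Beta-hemolysis -: excludes Listeria monocytogenes, Bacillus cereus — 4 left.
nitrate reduction +: excludes Lactobacillus acidophilus — 3 left.
Catalase +: all 3 remaining candidates are consistent.
Motility -: excludes Bacillus subtilis — 2 left.
Bile esculin -: all 2 remaining candidates are consistent.
endospore formation +: excludes Nocardia asteroides — 1 left.
hydrogen sulfide -: the one remaining candidate is consistent.
Indole -: the one remaining candidate is consistent.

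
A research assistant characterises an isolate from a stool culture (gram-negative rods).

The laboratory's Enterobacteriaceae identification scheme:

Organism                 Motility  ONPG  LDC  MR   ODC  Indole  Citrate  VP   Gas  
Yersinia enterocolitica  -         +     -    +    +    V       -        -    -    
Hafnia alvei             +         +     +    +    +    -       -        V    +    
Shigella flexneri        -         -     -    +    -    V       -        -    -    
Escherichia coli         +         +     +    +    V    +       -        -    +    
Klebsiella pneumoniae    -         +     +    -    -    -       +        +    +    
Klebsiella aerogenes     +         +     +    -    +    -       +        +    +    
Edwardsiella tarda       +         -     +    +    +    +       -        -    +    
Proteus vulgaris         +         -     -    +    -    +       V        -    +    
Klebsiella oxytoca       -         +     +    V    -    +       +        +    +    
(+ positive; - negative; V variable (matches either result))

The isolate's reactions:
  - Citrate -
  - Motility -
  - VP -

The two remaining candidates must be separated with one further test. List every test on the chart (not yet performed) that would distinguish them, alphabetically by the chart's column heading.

ODC, ONPG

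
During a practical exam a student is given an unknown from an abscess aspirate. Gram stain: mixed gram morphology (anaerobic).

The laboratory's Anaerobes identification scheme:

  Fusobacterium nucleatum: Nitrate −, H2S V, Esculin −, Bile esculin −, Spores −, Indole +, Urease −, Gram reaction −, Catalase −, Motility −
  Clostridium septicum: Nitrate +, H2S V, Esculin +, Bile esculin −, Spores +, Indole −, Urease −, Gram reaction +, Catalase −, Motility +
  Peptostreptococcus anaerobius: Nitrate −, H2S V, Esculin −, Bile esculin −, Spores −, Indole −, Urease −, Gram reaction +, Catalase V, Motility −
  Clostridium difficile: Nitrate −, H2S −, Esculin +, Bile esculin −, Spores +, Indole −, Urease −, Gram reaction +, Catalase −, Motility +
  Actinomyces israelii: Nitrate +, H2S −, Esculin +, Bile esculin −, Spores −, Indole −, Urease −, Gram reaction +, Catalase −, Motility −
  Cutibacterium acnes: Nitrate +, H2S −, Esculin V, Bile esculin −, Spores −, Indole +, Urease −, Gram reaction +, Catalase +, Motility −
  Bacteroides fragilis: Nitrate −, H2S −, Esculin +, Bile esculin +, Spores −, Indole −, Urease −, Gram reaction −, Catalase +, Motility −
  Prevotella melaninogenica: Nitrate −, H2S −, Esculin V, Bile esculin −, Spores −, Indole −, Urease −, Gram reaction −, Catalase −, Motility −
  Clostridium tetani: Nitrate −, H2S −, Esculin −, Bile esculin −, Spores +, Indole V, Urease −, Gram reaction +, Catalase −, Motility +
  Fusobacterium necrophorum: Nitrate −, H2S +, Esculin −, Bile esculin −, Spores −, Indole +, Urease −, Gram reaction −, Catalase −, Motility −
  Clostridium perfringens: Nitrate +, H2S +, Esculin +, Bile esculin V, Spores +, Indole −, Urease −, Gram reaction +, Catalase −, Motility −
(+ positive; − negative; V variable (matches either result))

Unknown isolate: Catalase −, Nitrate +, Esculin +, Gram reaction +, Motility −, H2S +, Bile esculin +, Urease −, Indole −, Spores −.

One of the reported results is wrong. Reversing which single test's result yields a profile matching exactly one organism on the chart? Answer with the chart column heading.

As reported, no row in the chart matches all 10 reactions.
Reversing H2S → still no organism matches.
Reversing Esculin → still no organism matches.
Reversing Urease → still no organism matches.
Reversing Motility → still no organism matches.
Reversing Nitrate → still no organism matches.
Reversing Indole → still no organism matches.
Reversing Spores (to +) → unique match: Clostridium perfringens.
Reversing Catalase → still no organism matches.
Reversing Bile esculin → still no organism matches.
Reversing Gram reaction → still no organism matches.

Spores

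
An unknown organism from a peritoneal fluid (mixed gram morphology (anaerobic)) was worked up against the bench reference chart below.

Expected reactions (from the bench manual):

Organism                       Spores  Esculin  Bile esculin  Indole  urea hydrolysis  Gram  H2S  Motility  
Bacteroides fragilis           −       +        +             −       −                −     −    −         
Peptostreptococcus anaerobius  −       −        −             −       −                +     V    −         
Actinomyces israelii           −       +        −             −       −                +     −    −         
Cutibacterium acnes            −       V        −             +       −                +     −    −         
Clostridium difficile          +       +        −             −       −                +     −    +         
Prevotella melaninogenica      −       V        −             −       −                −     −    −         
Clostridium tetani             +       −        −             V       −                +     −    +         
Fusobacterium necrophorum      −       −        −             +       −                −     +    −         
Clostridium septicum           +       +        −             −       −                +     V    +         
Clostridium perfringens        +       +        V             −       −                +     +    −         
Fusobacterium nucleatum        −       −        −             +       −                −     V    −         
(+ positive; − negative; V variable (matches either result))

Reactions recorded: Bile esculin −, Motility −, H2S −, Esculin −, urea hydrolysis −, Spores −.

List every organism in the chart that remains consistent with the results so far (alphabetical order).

Bile esculin −: excludes Bacteroides fragilis — 10 left.
urea hydrolysis −: all 10 remaining candidates are consistent.
H2S −: excludes Fusobacterium necrophorum, Clostridium perfringens — 8 left.
Spores −: excludes Clostridium difficile, Clostridium tetani, Clostridium septicum — 5 left.
Motility −: all 5 remaining candidates are consistent.
Esculin −: excludes Actinomyces israelii — 4 left.

Cutibacterium acnes, Fusobacterium nucleatum, Peptostreptococcus anaerobius, Prevotella melaninogenica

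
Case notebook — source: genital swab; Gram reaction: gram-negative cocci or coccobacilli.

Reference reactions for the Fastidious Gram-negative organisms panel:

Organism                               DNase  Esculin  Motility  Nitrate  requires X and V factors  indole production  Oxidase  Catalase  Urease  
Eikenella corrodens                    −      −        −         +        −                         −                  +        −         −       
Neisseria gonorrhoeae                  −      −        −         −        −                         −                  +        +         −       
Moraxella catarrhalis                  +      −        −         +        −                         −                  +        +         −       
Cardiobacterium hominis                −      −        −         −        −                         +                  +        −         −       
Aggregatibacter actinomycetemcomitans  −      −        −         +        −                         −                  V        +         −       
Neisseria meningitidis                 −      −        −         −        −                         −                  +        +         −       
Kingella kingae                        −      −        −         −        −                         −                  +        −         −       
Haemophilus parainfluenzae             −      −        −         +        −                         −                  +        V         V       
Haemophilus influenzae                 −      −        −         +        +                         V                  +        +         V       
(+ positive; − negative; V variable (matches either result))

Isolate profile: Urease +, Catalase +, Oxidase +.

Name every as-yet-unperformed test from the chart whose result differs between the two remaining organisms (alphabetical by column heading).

requires X and V factors

Oxidase +: all 9 remaining candidates are consistent.
Urease +: excludes 7 organisms — 2 left.
Catalase +: all 2 remaining candidates are consistent.
Two candidates remain: Haemophilus influenzae and Haemophilus parainfluenzae.
  DNase: − vs − — same for both, does not separate.
  Esculin: − vs − — same for both, does not separate.
  Motility: − vs − — same for both, does not separate.
  Nitrate: + vs + — same for both, does not separate.
  requires X and V factors: Haemophilus influenzae +, Haemophilus parainfluenzae − — discriminates.
  indole production: V vs − — variable for at least one, does not separate.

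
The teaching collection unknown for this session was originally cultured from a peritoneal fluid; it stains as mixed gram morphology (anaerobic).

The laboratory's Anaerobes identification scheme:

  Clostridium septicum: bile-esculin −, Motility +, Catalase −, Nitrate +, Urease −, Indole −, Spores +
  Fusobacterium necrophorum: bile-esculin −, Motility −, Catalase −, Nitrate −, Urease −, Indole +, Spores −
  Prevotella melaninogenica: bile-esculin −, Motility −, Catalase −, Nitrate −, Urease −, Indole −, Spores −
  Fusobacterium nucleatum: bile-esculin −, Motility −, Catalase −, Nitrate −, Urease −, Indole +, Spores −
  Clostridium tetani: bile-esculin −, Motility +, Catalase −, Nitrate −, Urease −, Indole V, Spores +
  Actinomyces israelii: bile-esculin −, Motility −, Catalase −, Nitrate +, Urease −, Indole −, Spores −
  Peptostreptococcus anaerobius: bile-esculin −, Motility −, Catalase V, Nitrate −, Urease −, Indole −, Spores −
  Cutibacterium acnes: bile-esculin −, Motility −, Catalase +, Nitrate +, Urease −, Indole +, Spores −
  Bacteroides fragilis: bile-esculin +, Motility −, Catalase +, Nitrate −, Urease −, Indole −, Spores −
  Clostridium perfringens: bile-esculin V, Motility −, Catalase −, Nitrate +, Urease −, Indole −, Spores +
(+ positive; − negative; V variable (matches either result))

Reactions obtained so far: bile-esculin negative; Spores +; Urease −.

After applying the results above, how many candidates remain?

3

Spores +: excludes 7 organisms — 3 left.
bile-esculin −: all 3 remaining candidates are consistent.
Urease −: all 3 remaining candidates are consistent.
Still consistent: Clostridium perfringens, Clostridium septicum, Clostridium tetani.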